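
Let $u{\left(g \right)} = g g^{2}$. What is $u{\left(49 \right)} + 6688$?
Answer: $124337$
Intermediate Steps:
$u{\left(g \right)} = g^{3}$
$u{\left(49 \right)} + 6688 = 49^{3} + 6688 = 117649 + 6688 = 124337$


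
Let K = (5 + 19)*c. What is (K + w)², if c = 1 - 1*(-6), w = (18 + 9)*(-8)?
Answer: 2304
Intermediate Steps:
w = -216 (w = 27*(-8) = -216)
c = 7 (c = 1 + 6 = 7)
K = 168 (K = (5 + 19)*7 = 24*7 = 168)
(K + w)² = (168 - 216)² = (-48)² = 2304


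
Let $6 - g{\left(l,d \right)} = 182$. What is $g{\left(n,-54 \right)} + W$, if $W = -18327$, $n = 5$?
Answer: $-18503$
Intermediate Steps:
$g{\left(l,d \right)} = -176$ ($g{\left(l,d \right)} = 6 - 182 = -176$)
$g{\left(n,-54 \right)} + W = -176 - 18327 = -18503$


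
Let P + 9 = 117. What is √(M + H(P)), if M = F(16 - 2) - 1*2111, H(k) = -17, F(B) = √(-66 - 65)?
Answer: √(-2128 + I*√131) ≈ 0.1241 + 46.13*I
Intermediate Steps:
F(B) = I*√131 (F(B) = √(-131) = I*√131)
P = 108 (P = -9 + 117 = 108)
M = -2111 + I*√131 (M = I*√131 - 1*2111 = I*√131 - 2111 = -2111 + I*√131 ≈ -2111.0 + 11.446*I)
√(M + H(P)) = √((-2111 + I*√131) - 17) = √(-2128 + I*√131)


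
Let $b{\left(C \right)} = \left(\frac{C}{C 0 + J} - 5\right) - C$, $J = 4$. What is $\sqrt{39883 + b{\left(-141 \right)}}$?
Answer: $\frac{\sqrt{159935}}{2} \approx 199.96$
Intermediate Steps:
$b{\left(C \right)} = -5 - \frac{3 C}{4}$ ($b{\left(C \right)} = \left(\frac{C}{C 0 + 4} - 5\right) - C = \left(\frac{C}{0 + 4} - 5\right) - C = \left(\frac{C}{4} - 5\right) - C = \left(-5 + \frac{C}{4}\right) - C = -5 - \frac{3 C}{4}$)
$\sqrt{39883 + b{\left(-141 \right)}} = \sqrt{39883 - - \frac{403}{4}} = \sqrt{39883 + \left(-5 + \frac{423}{4}\right)} = \sqrt{39883 + \frac{403}{4}} = \sqrt{\frac{159935}{4}} = \frac{\sqrt{159935}}{2}$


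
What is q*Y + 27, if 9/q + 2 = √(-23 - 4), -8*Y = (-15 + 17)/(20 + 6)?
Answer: 43533/1612 + 27*I*√3/3224 ≈ 27.006 + 0.014505*I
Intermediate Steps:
Y = -1/104 (Y = -(-15 + 17)/(8*(20 + 6)) = -1/(4*26) = -⅛*1/13 = -1/104 ≈ -0.0096154)
q = 9/(-2 + 3*I*√3) (q = 9/(-2 + √(-23 - 4)) = 9/(-2 + √(-27)) = 9/(-2 + 3*I*√3) ≈ -0.58065 - 1.5086*I)
q*Y + 27 = (-18/31 - 27*I*√3/31)*(-1/104) + 27 = (9/1612 + 27*I*√3/3224) + 27 = 43533/1612 + 27*I*√3/3224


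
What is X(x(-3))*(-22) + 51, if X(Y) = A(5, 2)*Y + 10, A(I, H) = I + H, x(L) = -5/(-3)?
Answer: -1277/3 ≈ -425.67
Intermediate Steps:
x(L) = 5/3 (x(L) = -5*(-1/3) = 5/3)
A(I, H) = H + I
X(Y) = 10 + 7*Y (X(Y) = (2 + 5)*Y + 10 = 7*Y + 10 = 10 + 7*Y)
X(x(-3))*(-22) + 51 = (10 + 7*(5/3))*(-22) + 51 = (10 + 35/3)*(-22) + 51 = (65/3)*(-22) + 51 = -1430/3 + 51 = -1277/3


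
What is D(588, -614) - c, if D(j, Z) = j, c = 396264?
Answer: -395676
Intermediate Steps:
D(588, -614) - c = 588 - 1*396264 = 588 - 396264 = -395676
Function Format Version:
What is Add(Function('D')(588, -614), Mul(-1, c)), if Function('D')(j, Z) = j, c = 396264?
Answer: -395676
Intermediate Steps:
Add(Function('D')(588, -614), Mul(-1, c)) = Add(588, Mul(-1, 396264)) = Add(588, -396264) = -395676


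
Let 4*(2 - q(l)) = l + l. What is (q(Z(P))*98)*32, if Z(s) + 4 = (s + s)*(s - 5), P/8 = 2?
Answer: -539392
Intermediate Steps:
P = 16 (P = 8*2 = 16)
Z(s) = -4 + 2*s*(-5 + s) (Z(s) = -4 + (s + s)*(s - 5) = -4 + (2*s)*(-5 + s) = -4 + 2*s*(-5 + s))
q(l) = 2 - l/2 (q(l) = 2 - (l + l)/4 = 2 - l/2)
(q(Z(P))*98)*32 = ((2 - (-4 - 10*16 + 2*16**2)/2)*98)*32 = ((2 - (-4 - 160 + 2*256)/2)*98)*32 = ((2 - (-4 - 160 + 512)/2)*98)*32 = ((2 - 1/2*348)*98)*32 = ((2 - 174)*98)*32 = -172*98*32 = -16856*32 = -539392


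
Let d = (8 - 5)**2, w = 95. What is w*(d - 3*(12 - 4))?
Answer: -1425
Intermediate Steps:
d = 9 (d = 3**2 = 9)
w*(d - 3*(12 - 4)) = 95*(9 - 3*(12 - 4)) = 95*(9 - 3*8) = 95*(9 - 24) = 95*(-15) = -1425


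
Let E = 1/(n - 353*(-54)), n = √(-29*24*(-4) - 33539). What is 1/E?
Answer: 19062 + I*√30755 ≈ 19062.0 + 175.37*I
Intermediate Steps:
n = I*√30755 (n = √(-696*(-4) - 33539) = √(2784 - 33539) = √(-30755) = I*√30755 ≈ 175.37*I)
E = 1/(19062 + I*√30755) (E = 1/(I*√30755 - 353*(-54)) = 1/(I*√30755 + 19062) = 1/(19062 + I*√30755) ≈ 5.2456e-5 - 4.826e-7*I)
1/E = 1/(19062/363390599 - I*√30755/363390599)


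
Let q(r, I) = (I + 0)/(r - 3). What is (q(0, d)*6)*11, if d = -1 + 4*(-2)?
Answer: 198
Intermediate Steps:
d = -9 (d = -1 - 8 = -9)
q(r, I) = I/(-3 + r)
(q(0, d)*6)*11 = (-9/(-3 + 0)*6)*11 = (-9/(-3)*6)*11 = (-9*(-1/3)*6)*11 = (3*6)*11 = 18*11 = 198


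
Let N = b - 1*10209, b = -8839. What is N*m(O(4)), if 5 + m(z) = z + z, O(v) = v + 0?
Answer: -57144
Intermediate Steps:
O(v) = v
N = -19048 (N = -8839 - 1*10209 = -8839 - 10209 = -19048)
m(z) = -5 + 2*z (m(z) = -5 + (z + z) = -5 + 2*z)
N*m(O(4)) = -19048*(-5 + 2*4) = -19048*(-5 + 8) = -19048*3 = -57144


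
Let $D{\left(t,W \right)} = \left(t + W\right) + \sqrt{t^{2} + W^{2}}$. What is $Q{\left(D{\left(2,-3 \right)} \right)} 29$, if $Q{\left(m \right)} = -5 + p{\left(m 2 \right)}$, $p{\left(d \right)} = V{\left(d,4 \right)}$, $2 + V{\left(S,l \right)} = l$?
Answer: $-87$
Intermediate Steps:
$V{\left(S,l \right)} = -2 + l$
$D{\left(t,W \right)} = W + t + \sqrt{W^{2} + t^{2}}$ ($D{\left(t,W \right)} = \left(W + t\right) + \sqrt{W^{2} + t^{2}} = W + t + \sqrt{W^{2} + t^{2}}$)
$p{\left(d \right)} = 2$ ($p{\left(d \right)} = -2 + 4 = 2$)
$Q{\left(m \right)} = -3$ ($Q{\left(m \right)} = -5 + 2 = -3$)
$Q{\left(D{\left(2,-3 \right)} \right)} 29 = \left(-3\right) 29 = -87$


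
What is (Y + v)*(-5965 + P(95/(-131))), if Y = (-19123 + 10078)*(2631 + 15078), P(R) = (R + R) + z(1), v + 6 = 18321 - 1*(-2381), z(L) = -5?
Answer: 125284578312340/131 ≈ 9.5637e+11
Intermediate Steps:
v = 20696 (v = -6 + (18321 - 1*(-2381)) = -6 + (18321 + 2381) = -6 + 20702 = 20696)
P(R) = -5 + 2*R (P(R) = (R + R) - 5 = 2*R - 5 = -5 + 2*R)
Y = -160177905 (Y = -9045*17709 = -160177905)
(Y + v)*(-5965 + P(95/(-131))) = (-160177905 + 20696)*(-5965 + (-5 + 2*(95/(-131)))) = -160157209*(-5965 + (-5 + 2*(95*(-1/131)))) = -160157209*(-5965 + (-5 + 2*(-95/131))) = -160157209*(-5965 + (-5 - 190/131)) = -160157209*(-5965 - 845/131) = -160157209*(-782260/131) = 125284578312340/131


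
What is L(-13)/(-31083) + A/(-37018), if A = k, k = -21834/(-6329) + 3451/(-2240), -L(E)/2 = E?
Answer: -159188869133/179257609760640 ≈ -0.00088804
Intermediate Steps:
L(E) = -2*E
k = 3866683/2025280 (k = -21834*(-1/6329) + 3451*(-1/2240) = 21834/6329 - 493/320 = 3866683/2025280 ≈ 1.9092)
A = 3866683/2025280 ≈ 1.9092
L(-13)/(-31083) + A/(-37018) = -2*(-13)/(-31083) + (3866683/2025280)/(-37018) = 26*(-1/31083) + (3866683/2025280)*(-1/37018) = -2/2391 - 3866683/74971815040 = -159188869133/179257609760640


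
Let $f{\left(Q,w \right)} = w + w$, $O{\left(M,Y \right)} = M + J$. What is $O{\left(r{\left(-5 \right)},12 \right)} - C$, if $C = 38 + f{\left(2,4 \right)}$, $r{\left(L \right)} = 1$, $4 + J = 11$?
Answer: $-38$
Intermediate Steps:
$J = 7$ ($J = -4 + 11 = 7$)
$O{\left(M,Y \right)} = 7 + M$ ($O{\left(M,Y \right)} = M + 7 = 7 + M$)
$f{\left(Q,w \right)} = 2 w$
$C = 46$ ($C = 38 + 2 \cdot 4 = 38 + 8 = 46$)
$O{\left(r{\left(-5 \right)},12 \right)} - C = \left(7 + 1\right) - 46 = 8 - 46 = -38$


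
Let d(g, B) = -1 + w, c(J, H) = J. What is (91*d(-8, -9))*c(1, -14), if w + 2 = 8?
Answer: 455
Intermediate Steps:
w = 6 (w = -2 + 8 = 6)
d(g, B) = 5 (d(g, B) = -1 + 6 = 5)
(91*d(-8, -9))*c(1, -14) = (91*5)*1 = 455*1 = 455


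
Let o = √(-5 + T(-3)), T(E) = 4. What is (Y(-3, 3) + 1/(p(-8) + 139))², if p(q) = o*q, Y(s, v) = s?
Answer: 3365856192/375778225 - 928256*I/375778225 ≈ 8.957 - 0.0024702*I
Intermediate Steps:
o = I (o = √(-5 + 4) = √(-1) = I ≈ 1.0*I)
p(q) = I*q
(Y(-3, 3) + 1/(p(-8) + 139))² = (-3 + 1/(I*(-8) + 139))² = (-3 + 1/(-8*I + 139))² = (-3 + 1/(139 - 8*I))² = (-3 + (139 + 8*I)/19385)²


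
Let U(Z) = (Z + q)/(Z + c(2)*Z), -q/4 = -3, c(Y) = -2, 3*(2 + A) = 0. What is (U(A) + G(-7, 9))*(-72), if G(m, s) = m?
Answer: 144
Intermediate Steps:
A = -2 (A = -2 + (⅓)*0 = -2 + 0 = -2)
q = 12 (q = -4*(-3) = 12)
U(Z) = -(12 + Z)/Z (U(Z) = (Z + 12)/(Z - 2*Z) = (12 + Z)/((-Z)) = (12 + Z)*(-1/Z) = -(12 + Z)/Z)
(U(A) + G(-7, 9))*(-72) = ((-12 - 1*(-2))/(-2) - 7)*(-72) = (-(-12 + 2)/2 - 7)*(-72) = (-½*(-10) - 7)*(-72) = (5 - 7)*(-72) = -2*(-72) = 144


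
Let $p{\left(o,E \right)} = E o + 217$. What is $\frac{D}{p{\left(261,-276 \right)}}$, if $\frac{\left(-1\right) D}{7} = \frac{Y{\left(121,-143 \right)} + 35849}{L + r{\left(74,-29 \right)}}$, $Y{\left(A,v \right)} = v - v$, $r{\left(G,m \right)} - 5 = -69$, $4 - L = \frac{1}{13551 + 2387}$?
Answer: $- \frac{363593594}{6243558649} \approx -0.058235$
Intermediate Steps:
$L = \frac{63751}{15938}$ ($L = 4 - \frac{1}{13551 + 2387} = 4 - \frac{1}{15938} = \frac{63751}{15938} \approx 3.9999$)
$r{\left(G,m \right)} = -64$ ($r{\left(G,m \right)} = 5 - 69 = -64$)
$Y{\left(A,v \right)} = 0$
$p{\left(o,E \right)} = 217 + E o$
$D = \frac{3999529534}{956281}$ ($D = - 7 \frac{0 + 35849}{\frac{63751}{15938} - 64} = - 7 \frac{35849}{- \frac{956281}{15938}} = - 7 \cdot 35849 \left(- \frac{15938}{956281}\right) = \left(-7\right) \left(- \frac{571361362}{956281}\right) = \frac{3999529534}{956281} \approx 4182.4$)
$\frac{D}{p{\left(261,-276 \right)}} = \frac{3999529534}{956281 \left(217 - 72036\right)} = \frac{3999529534}{956281 \left(-71819\right)} = \frac{3999529534}{956281} \left(- \frac{1}{71819}\right) = - \frac{363593594}{6243558649}$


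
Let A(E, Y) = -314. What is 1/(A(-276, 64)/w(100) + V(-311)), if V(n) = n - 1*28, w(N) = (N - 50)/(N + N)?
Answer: -1/1595 ≈ -0.00062696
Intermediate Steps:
w(N) = (-50 + N)/(2*N) (w(N) = (-50 + N)/((2*N)) = (-50 + N)*(1/(2*N)) = (-50 + N)/(2*N))
V(n) = -28 + n (V(n) = n - 28 = -28 + n)
1/(A(-276, 64)/w(100) + V(-311)) = 1/(-314*200/(-50 + 100) + (-28 - 311)) = 1/(-314/((½)*(1/100)*50) - 339) = 1/(-314/¼ - 339) = 1/(-314*4 - 339) = 1/(-1256 - 339) = 1/(-1595) = -1/1595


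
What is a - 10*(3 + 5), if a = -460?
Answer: -540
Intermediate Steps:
a - 10*(3 + 5) = -460 - 10*(3 + 5) = -460 - 10*8 = -460 - 80 = -540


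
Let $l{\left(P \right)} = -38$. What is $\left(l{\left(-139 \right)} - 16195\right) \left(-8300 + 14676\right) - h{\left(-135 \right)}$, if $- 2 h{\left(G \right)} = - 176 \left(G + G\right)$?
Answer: $-103477848$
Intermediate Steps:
$h{\left(G \right)} = 176 G$ ($h{\left(G \right)} = - \frac{\left(-176\right) \left(G + G\right)}{2} = - \frac{\left(-176\right) 2 G}{2} = - \frac{\left(-352\right) G}{2} = 176 G$)
$\left(l{\left(-139 \right)} - 16195\right) \left(-8300 + 14676\right) - h{\left(-135 \right)} = \left(-38 - 16195\right) \left(-8300 + 14676\right) - 176 \left(-135\right) = \left(-16233\right) 6376 - -23760 = -103501608 + 23760 = -103477848$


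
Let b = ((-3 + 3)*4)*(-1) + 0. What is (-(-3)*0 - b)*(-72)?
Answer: 0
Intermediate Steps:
b = 0 (b = (0*4)*(-1) + 0 = 0*(-1) + 0 = 0 + 0 = 0)
(-(-3)*0 - b)*(-72) = (-(-3)*0 - 1*0)*(-72) = (-1*0 + 0)*(-72) = (0 + 0)*(-72) = 0*(-72) = 0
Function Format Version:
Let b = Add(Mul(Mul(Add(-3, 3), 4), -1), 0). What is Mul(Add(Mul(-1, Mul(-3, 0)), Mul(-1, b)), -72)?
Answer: 0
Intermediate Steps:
b = 0 (b = Add(Mul(Mul(0, 4), -1), 0) = Add(Mul(0, -1), 0) = Add(0, 0) = 0)
Mul(Add(Mul(-1, Mul(-3, 0)), Mul(-1, b)), -72) = Mul(Add(Mul(-1, Mul(-3, 0)), Mul(-1, 0)), -72) = Mul(Add(Mul(-1, 0), 0), -72) = Mul(Add(0, 0), -72) = Mul(0, -72) = 0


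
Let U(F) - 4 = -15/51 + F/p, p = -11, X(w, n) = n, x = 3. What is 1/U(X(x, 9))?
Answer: 187/540 ≈ 0.34630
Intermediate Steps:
U(F) = 63/17 - F/11 (U(F) = 4 + (-15/51 + F/(-11)) = 4 + (-15*1/51 + F*(-1/11)) = 4 + (-5/17 - F/11) = 63/17 - F/11)
1/U(X(x, 9)) = 1/(63/17 - 1/11*9) = 1/(63/17 - 9/11) = 1/(540/187) = 187/540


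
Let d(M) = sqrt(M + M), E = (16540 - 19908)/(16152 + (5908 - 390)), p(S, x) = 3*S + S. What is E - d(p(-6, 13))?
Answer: -1684/10835 - 4*I*sqrt(3) ≈ -0.15542 - 6.9282*I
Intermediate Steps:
p(S, x) = 4*S
E = -1684/10835 (E = -3368/(16152 + 5518) = -3368/21670 = -3368*1/21670 = -1684/10835 ≈ -0.15542)
d(M) = sqrt(2)*sqrt(M) (d(M) = sqrt(2*M) = sqrt(2)*sqrt(M))
E - d(p(-6, 13)) = -1684/10835 - sqrt(2)*sqrt(4*(-6)) = -1684/10835 - sqrt(2)*sqrt(-24) = -1684/10835 - sqrt(2)*2*I*sqrt(6) = -1684/10835 - 4*I*sqrt(3)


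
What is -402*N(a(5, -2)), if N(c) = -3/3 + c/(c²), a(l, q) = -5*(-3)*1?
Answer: 1876/5 ≈ 375.20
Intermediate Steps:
a(l, q) = 15 (a(l, q) = 15*1 = 15)
N(c) = -1 + 1/c (N(c) = -3*⅓ + c/c² = -1 + 1/c)
-402*N(a(5, -2)) = -402*(1 - 1*15)/15 = -134*(1 - 15)/5 = -134*(-14)/5 = -402*(-14/15) = 1876/5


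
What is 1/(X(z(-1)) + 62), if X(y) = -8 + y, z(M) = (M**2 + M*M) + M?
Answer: 1/55 ≈ 0.018182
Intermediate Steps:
z(M) = M + 2*M**2 (z(M) = (M**2 + M**2) + M = 2*M**2 + M = M + 2*M**2)
1/(X(z(-1)) + 62) = 1/((-8 - (1 + 2*(-1))) + 62) = 1/((-8 - (1 - 2)) + 62) = 1/((-8 - 1*(-1)) + 62) = 1/((-8 + 1) + 62) = 1/(-7 + 62) = 1/55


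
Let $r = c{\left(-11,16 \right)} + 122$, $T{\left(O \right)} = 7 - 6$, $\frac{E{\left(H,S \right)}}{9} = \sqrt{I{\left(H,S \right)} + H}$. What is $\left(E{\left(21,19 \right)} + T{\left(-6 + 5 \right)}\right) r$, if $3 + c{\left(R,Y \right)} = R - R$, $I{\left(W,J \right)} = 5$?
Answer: $119 + 1071 \sqrt{26} \approx 5580.0$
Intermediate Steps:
$E{\left(H,S \right)} = 9 \sqrt{5 + H}$
$T{\left(O \right)} = 1$ ($T{\left(O \right)} = 7 - 6 = 1$)
$c{\left(R,Y \right)} = -3$ ($c{\left(R,Y \right)} = -3 + \left(R - R\right) = -3 + 0 = -3$)
$r = 119$ ($r = -3 + 122 = 119$)
$\left(E{\left(21,19 \right)} + T{\left(-6 + 5 \right)}\right) r = \left(9 \sqrt{5 + 21} + 1\right) 119 = \left(9 \sqrt{26} + 1\right) 119 = \left(1 + 9 \sqrt{26}\right) 119 = 119 + 1071 \sqrt{26}$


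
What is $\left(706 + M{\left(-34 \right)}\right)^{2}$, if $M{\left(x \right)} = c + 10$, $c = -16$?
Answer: $490000$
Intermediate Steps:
$M{\left(x \right)} = -6$ ($M{\left(x \right)} = -16 + 10 = -6$)
$\left(706 + M{\left(-34 \right)}\right)^{2} = \left(706 - 6\right)^{2} = 700^{2} = 490000$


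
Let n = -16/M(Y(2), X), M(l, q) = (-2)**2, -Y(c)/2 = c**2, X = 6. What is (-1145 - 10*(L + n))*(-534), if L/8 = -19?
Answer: -221610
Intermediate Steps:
L = -152 (L = 8*(-19) = -152)
Y(c) = -2*c**2
M(l, q) = 4
n = -4 (n = -16/4 = -16*1/4 = -4)
(-1145 - 10*(L + n))*(-534) = (-1145 - 10*(-152 - 4))*(-534) = (-1145 - 10*(-156))*(-534) = (-1145 + 1560)*(-534) = 415*(-534) = -221610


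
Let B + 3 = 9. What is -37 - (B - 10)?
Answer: -33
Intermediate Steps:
B = 6 (B = -3 + 9 = 6)
-37 - (B - 10) = -37 - (6 - 10) = -37 - 1*(-4) = -37 + 4 = -33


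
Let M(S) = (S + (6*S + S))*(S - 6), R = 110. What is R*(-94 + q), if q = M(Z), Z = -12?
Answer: 179740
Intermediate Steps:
M(S) = 8*S*(-6 + S) (M(S) = (S + 7*S)*(-6 + S) = (8*S)*(-6 + S) = 8*S*(-6 + S))
q = 1728 (q = 8*(-12)*(-6 - 12) = 8*(-12)*(-18) = 1728)
R*(-94 + q) = 110*(-94 + 1728) = 110*1634 = 179740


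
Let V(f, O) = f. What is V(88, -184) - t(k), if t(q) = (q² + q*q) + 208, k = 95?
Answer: -18170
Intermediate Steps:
t(q) = 208 + 2*q² (t(q) = (q² + q²) + 208 = 2*q² + 208 = 208 + 2*q²)
V(88, -184) - t(k) = 88 - (208 + 2*95²) = 88 - (208 + 2*9025) = 88 - (208 + 18050) = 88 - 1*18258 = 88 - 18258 = -18170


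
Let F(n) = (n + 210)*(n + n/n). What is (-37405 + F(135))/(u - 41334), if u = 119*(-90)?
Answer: -9515/52044 ≈ -0.18283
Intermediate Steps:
u = -10710
F(n) = (1 + n)*(210 + n) (F(n) = (210 + n)*(n + 1) = (210 + n)*(1 + n) = (1 + n)*(210 + n))
(-37405 + F(135))/(u - 41334) = (-37405 + (210 + 135**2 + 211*135))/(-10710 - 41334) = (-37405 + (210 + 18225 + 28485))/(-52044) = (-37405 + 46920)*(-1/52044) = 9515*(-1/52044) = -9515/52044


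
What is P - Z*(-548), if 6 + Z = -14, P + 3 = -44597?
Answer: -55560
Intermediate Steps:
P = -44600 (P = -3 - 44597 = -44600)
Z = -20 (Z = -6 - 14 = -20)
P - Z*(-548) = -44600 - (-20)*(-548) = -44600 - 1*10960 = -44600 - 10960 = -55560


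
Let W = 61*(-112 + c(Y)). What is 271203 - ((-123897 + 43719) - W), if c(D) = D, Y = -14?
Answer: 343695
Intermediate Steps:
W = -7686 (W = 61*(-112 - 14) = 61*(-126) = -7686)
271203 - ((-123897 + 43719) - W) = 271203 - ((-123897 + 43719) - 1*(-7686)) = 271203 - (-80178 + 7686) = 271203 - 1*(-72492) = 271203 + 72492 = 343695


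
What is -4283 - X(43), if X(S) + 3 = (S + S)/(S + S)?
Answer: -4281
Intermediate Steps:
X(S) = -2 (X(S) = -3 + (S + S)/(S + S) = -3 + (2*S)/((2*S)) = -3 + (2*S)*(1/(2*S)) = -3 + 1 = -2)
-4283 - X(43) = -4283 - 1*(-2) = -4283 + 2 = -4281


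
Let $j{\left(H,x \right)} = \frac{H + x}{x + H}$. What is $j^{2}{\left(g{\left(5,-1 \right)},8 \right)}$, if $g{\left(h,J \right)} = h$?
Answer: $1$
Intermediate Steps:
$j{\left(H,x \right)} = 1$ ($j{\left(H,x \right)} = \frac{H + x}{H + x} = 1$)
$j^{2}{\left(g{\left(5,-1 \right)},8 \right)} = 1^{2} = 1$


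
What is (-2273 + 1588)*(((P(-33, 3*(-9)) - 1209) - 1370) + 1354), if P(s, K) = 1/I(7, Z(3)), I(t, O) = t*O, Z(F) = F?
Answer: 17620940/21 ≈ 8.3909e+5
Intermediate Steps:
I(t, O) = O*t
P(s, K) = 1/21 (P(s, K) = 1/(3*7) = 1/21)
(-2273 + 1588)*(((P(-33, 3*(-9)) - 1209) - 1370) + 1354) = (-2273 + 1588)*(((1/21 - 1209) - 1370) + 1354) = -685*((-25388/21 - 1370) + 1354) = -685*(-54158/21 + 1354) = -685*(-25724/21) = 17620940/21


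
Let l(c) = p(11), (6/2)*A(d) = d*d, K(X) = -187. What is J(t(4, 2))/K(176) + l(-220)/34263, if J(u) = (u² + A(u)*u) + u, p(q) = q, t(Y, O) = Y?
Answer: -1414147/6407181 ≈ -0.22071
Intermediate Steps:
A(d) = d²/3 (A(d) = (d*d)/3 = d²/3)
l(c) = 11
J(u) = u + u² + u³/3 (J(u) = (u² + (u²/3)*u) + u = (u² + u³/3) + u = u + u² + u³/3)
J(t(4, 2))/K(176) + l(-220)/34263 = (4*(1 + 4 + (⅓)*4²))/(-187) + 11/34263 = (4*(1 + 4 + (⅓)*16))*(-1/187) + 11*(1/34263) = (4*(1 + 4 + 16/3))*(-1/187) + 11/34263 = (4*(31/3))*(-1/187) + 11/34263 = (124/3)*(-1/187) + 11/34263 = -124/561 + 11/34263 = -1414147/6407181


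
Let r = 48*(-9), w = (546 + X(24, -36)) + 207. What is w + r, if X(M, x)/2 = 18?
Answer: 357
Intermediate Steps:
X(M, x) = 36 (X(M, x) = 2*18 = 36)
w = 789 (w = (546 + 36) + 207 = 582 + 207 = 789)
r = -432
w + r = 789 - 432 = 357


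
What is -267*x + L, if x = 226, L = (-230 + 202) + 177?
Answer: -60193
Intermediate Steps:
L = 149 (L = -28 + 177 = 149)
-267*x + L = -267*226 + 149 = -60342 + 149 = -60193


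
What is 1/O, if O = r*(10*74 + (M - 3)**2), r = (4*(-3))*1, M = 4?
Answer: -1/8892 ≈ -0.00011246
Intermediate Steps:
r = -12 (r = -12*1 = -12)
O = -8892 (O = -12*(10*74 + (4 - 3)**2) = -12*(740 + 1**2) = -12*(740 + 1) = -12*741 = -8892)
1/O = 1/(-8892) = -1/8892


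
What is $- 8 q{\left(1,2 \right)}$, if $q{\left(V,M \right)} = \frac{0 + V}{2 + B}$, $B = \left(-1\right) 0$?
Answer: $-4$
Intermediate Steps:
$B = 0$
$q{\left(V,M \right)} = \frac{V}{2}$ ($q{\left(V,M \right)} = \frac{0 + V}{2 + 0} = \frac{V}{2}$)
$- 8 q{\left(1,2 \right)} = - 8 \cdot \frac{1}{2} \cdot 1 = \left(-8\right) \frac{1}{2} = -4$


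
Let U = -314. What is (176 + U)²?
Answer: 19044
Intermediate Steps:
(176 + U)² = (176 - 314)² = (-138)² = 19044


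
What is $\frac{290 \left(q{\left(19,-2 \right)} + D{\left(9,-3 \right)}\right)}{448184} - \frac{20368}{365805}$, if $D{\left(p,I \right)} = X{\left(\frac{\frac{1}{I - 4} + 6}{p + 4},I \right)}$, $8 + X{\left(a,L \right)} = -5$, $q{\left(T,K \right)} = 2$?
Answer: $- \frac{42543511}{677470860} \approx -0.062798$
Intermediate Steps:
$X{\left(a,L \right)} = -13$ ($X{\left(a,L \right)} = -8 - 5 = -13$)
$D{\left(p,I \right)} = -13$
$\frac{290 \left(q{\left(19,-2 \right)} + D{\left(9,-3 \right)}\right)}{448184} - \frac{20368}{365805} = \frac{290 \left(2 - 13\right)}{448184} - \frac{20368}{365805} = 290 \left(-11\right) \frac{1}{448184} - \frac{20368}{365805} = \left(-3190\right) \frac{1}{448184} - \frac{20368}{365805} = - \frac{145}{20372} - \frac{20368}{365805} = - \frac{42543511}{677470860}$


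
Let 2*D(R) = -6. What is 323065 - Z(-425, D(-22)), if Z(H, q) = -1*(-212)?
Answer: 322853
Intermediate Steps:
D(R) = -3 (D(R) = (½)*(-6) = -3)
Z(H, q) = 212
323065 - Z(-425, D(-22)) = 323065 - 1*212 = 323065 - 212 = 322853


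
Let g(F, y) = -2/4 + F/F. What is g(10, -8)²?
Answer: ¼ ≈ 0.25000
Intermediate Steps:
g(F, y) = ½ (g(F, y) = -2*¼ + 1 = -½ + 1 = ½)
g(10, -8)² = (½)² = ¼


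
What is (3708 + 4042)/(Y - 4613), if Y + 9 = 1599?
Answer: -7750/3023 ≈ -2.5637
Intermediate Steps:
Y = 1590 (Y = -9 + 1599 = 1590)
(3708 + 4042)/(Y - 4613) = (3708 + 4042)/(1590 - 4613) = 7750/(-3023) = 7750*(-1/3023) = -7750/3023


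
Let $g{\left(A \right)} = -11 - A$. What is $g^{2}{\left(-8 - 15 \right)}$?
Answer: $144$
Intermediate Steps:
$g^{2}{\left(-8 - 15 \right)} = \left(-11 - \left(-8 - 15\right)\right)^{2} = \left(-11 - -23\right)^{2} = \left(-11 + 23\right)^{2} = 12^{2} = 144$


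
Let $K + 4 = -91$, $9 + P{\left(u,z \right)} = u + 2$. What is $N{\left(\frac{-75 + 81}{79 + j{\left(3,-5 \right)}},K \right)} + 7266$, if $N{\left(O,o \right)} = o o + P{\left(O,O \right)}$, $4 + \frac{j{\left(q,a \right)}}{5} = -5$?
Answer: $\frac{276831}{17} \approx 16284.0$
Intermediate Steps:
$P{\left(u,z \right)} = -7 + u$ ($P{\left(u,z \right)} = -9 + \left(u + 2\right) = -9 + \left(2 + u\right) = -7 + u$)
$j{\left(q,a \right)} = -45$ ($j{\left(q,a \right)} = -20 + 5 \left(-5\right) = -20 - 25 = -45$)
$K = -95$ ($K = -4 - 91 = -95$)
$N{\left(O,o \right)} = -7 + O + o^{2}$ ($N{\left(O,o \right)} = o o + \left(-7 + O\right) = o^{2} + \left(-7 + O\right) = -7 + O + o^{2}$)
$N{\left(\frac{-75 + 81}{79 + j{\left(3,-5 \right)}},K \right)} + 7266 = \left(-7 + \frac{-75 + 81}{79 - 45} + \left(-95\right)^{2}\right) + 7266 = \left(-7 + \frac{6}{34} + 9025\right) + 7266 = \left(-7 + 6 \cdot \frac{1}{34} + 9025\right) + 7266 = \left(-7 + \frac{3}{17} + 9025\right) + 7266 = \frac{153309}{17} + 7266 = \frac{276831}{17}$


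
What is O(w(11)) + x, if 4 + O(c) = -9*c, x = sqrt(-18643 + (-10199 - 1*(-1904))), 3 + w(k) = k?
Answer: -76 + I*sqrt(26938) ≈ -76.0 + 164.13*I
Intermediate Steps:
w(k) = -3 + k
x = I*sqrt(26938) (x = sqrt(-18643 + (-10199 + 1904)) = sqrt(-18643 - 8295) = sqrt(-26938) = I*sqrt(26938) ≈ 164.13*I)
O(c) = -4 - 9*c
O(w(11)) + x = (-4 - 9*(-3 + 11)) + I*sqrt(26938) = (-4 - 9*8) + I*sqrt(26938) = (-4 - 72) + I*sqrt(26938) = -76 + I*sqrt(26938)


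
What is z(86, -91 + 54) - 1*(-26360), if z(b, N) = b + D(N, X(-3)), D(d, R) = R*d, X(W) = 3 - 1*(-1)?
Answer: 26298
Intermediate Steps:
X(W) = 4 (X(W) = 3 + 1 = 4)
z(b, N) = b + 4*N
z(86, -91 + 54) - 1*(-26360) = (86 + 4*(-91 + 54)) - 1*(-26360) = (86 + 4*(-37)) + 26360 = (86 - 148) + 26360 = -62 + 26360 = 26298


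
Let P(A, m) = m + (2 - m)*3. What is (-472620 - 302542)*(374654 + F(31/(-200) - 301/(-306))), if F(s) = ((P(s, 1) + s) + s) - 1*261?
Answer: -2220180031843517/7650 ≈ -2.9022e+11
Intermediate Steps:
P(A, m) = 6 - 2*m (P(A, m) = m + (6 - 3*m) = 6 - 2*m)
F(s) = -257 + 2*s (F(s) = (((6 - 2*1) + s) + s) - 1*261 = (((6 - 2) + s) + s) - 261 = ((4 + s) + s) - 261 = (4 + 2*s) - 261 = -257 + 2*s)
(-472620 - 302542)*(374654 + F(31/(-200) - 301/(-306))) = (-472620 - 302542)*(374654 + (-257 + 2*(31/(-200) - 301/(-306)))) = -775162*(374654 + (-257 + 2*(31*(-1/200) - 301*(-1/306)))) = -775162*(374654 + (-257 + 2*(-31/200 + 301/306))) = -775162*(374654 + (-257 + 2*(25357/30600))) = -775162*(374654 + (-257 + 25357/15300)) = -775162*(374654 - 3906743/15300) = -775162*5728299457/15300 = -2220180031843517/7650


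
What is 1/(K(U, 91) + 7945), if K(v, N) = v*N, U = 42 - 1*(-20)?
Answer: 1/13587 ≈ 7.3600e-5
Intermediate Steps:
U = 62 (U = 42 + 20 = 62)
K(v, N) = N*v
1/(K(U, 91) + 7945) = 1/(91*62 + 7945) = 1/(5642 + 7945) = 1/13587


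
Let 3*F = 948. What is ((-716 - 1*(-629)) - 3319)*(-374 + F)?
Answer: 197548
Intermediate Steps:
F = 316 (F = (⅓)*948 = 316)
((-716 - 1*(-629)) - 3319)*(-374 + F) = ((-716 - 1*(-629)) - 3319)*(-374 + 316) = ((-716 + 629) - 3319)*(-58) = (-87 - 3319)*(-58) = -3406*(-58) = 197548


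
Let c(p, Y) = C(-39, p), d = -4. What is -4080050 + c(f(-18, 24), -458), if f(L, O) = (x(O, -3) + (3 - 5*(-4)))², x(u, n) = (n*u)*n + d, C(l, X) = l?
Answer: -4080089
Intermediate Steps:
x(u, n) = -4 + u*n² (x(u, n) = (n*u)*n - 4 = u*n² - 4 = -4 + u*n²)
f(L, O) = (19 + 9*O)² (f(L, O) = ((-4 + O*(-3)²) + (3 - 5*(-4)))² = ((-4 + O*9) + (3 + 20))² = ((-4 + 9*O) + 23)² = (19 + 9*O)²)
c(p, Y) = -39
-4080050 + c(f(-18, 24), -458) = -4080050 - 39 = -4080089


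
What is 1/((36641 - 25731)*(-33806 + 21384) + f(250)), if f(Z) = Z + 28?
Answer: -1/135523742 ≈ -7.3788e-9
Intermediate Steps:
f(Z) = 28 + Z
1/((36641 - 25731)*(-33806 + 21384) + f(250)) = 1/((36641 - 25731)*(-33806 + 21384) + (28 + 250)) = 1/(10910*(-12422) + 278) = 1/(-135524020 + 278) = 1/(-135523742) = -1/135523742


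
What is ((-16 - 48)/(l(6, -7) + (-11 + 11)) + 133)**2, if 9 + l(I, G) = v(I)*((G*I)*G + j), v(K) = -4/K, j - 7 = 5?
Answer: 806162449/45369 ≈ 17769.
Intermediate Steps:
j = 12 (j = 7 + 5 = 12)
l(I, G) = -9 - 4*(12 + I*G**2)/I (l(I, G) = -9 + (-4/I)*((G*I)*G + 12) = -9 + (-4/I)*(I*G**2 + 12) = -9 + (-4/I)*(12 + I*G**2) = -9 - 4*(12 + I*G**2)/I)
((-16 - 48)/(l(6, -7) + (-11 + 11)) + 133)**2 = ((-16 - 48)/((-9 - 48/6 - 4*(-7)**2) + (-11 + 11)) + 133)**2 = (-64/((-9 - 48*1/6 - 4*49) + 0) + 133)**2 = (-64/((-9 - 8 - 196) + 0) + 133)**2 = (-64/(-213 + 0) + 133)**2 = (-64/(-213) + 133)**2 = (-64*(-1/213) + 133)**2 = (64/213 + 133)**2 = (28393/213)**2 = 806162449/45369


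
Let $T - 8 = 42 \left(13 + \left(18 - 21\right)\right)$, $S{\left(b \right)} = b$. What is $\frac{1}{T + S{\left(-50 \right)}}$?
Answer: $\frac{1}{378} \approx 0.0026455$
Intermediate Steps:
$T = 428$ ($T = 8 + 42 \left(13 + \left(18 - 21\right)\right) = 8 + 42 \left(13 - 3\right) = 8 + 42 \cdot 10 = 8 + 420 = 428$)
$\frac{1}{T + S{\left(-50 \right)}} = \frac{1}{428 - 50} = \frac{1}{378}$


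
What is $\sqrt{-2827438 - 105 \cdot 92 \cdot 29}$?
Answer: $i \sqrt{3107578} \approx 1762.8 i$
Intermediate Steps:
$\sqrt{-2827438 - 105 \cdot 92 \cdot 29} = \sqrt{-2827438 - 280140} = \sqrt{-3107578} = i \sqrt{3107578}$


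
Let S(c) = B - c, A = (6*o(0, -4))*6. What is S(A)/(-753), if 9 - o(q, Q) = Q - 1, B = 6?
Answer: 166/251 ≈ 0.66135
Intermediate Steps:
o(q, Q) = 10 - Q (o(q, Q) = 9 - (Q - 1) = 9 - (-1 + Q) = 9 + (1 - Q) = 10 - Q)
A = 504 (A = (6*(10 - 1*(-4)))*6 = (6*(10 + 4))*6 = (6*14)*6 = 84*6 = 504)
S(c) = 6 - c
S(A)/(-753) = (6 - 1*504)/(-753) = (6 - 504)*(-1/753) = -498*(-1/753) = 166/251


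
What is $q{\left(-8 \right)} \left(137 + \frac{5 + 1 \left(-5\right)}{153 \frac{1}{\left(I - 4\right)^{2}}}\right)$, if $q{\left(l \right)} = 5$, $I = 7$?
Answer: $685$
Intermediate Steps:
$q{\left(-8 \right)} \left(137 + \frac{5 + 1 \left(-5\right)}{153 \frac{1}{\left(I - 4\right)^{2}}}\right) = 5 \left(137 + \frac{5 + 1 \left(-5\right)}{153 \frac{1}{\left(7 - 4\right)^{2}}}\right) = 5 \left(137 + \frac{5 - 5}{153 \frac{1}{3^{2}}}\right) = 5 \left(137 + \frac{0}{153 \cdot \frac{1}{9}}\right) = 5 \left(137 + \frac{0}{17}\right) = 5 \left(137 + 0 \cdot \frac{1}{17}\right) = 5 \left(137 + 0\right) = 5 \cdot 137 = 685$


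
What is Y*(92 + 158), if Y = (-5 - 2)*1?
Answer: -1750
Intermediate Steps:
Y = -7 (Y = -7*1 = -7)
Y*(92 + 158) = -7*(92 + 158) = -7*250 = -1750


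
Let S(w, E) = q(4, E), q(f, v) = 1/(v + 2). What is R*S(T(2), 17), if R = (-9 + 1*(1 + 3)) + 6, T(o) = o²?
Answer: 1/19 ≈ 0.052632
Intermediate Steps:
q(f, v) = 1/(2 + v)
S(w, E) = 1/(2 + E)
R = 1 (R = (-9 + 1*4) + 6 = (-9 + 4) + 6 = -5 + 6 = 1)
R*S(T(2), 17) = 1/(2 + 17) = 1/19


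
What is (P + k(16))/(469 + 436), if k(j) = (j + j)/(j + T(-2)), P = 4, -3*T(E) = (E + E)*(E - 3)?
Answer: 52/6335 ≈ 0.0082084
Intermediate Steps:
T(E) = -2*E*(-3 + E)/3 (T(E) = -(E + E)*(E - 3)/3 = -2*E*(-3 + E)/3)
k(j) = 2*j/(-20/3 + j) (k(j) = (j + j)/(j + (⅔)*(-2)*(3 - 1*(-2))) = (2*j)/(j + (⅔)*(-2)*(3 + 2)) = (2*j)/(j + (⅔)*(-2)*5) = (2*j)/(j - 20/3) = (2*j)/(-20/3 + j) = 2*j/(-20/3 + j))
(P + k(16))/(469 + 436) = (4 + 6*16/(-20 + 3*16))/(469 + 436) = (4 + 6*16/(-20 + 48))/905 = (4 + 6*16/28)*(1/905) = (4 + 6*16*(1/28))*(1/905) = (4 + 24/7)*(1/905) = (52/7)*(1/905) = 52/6335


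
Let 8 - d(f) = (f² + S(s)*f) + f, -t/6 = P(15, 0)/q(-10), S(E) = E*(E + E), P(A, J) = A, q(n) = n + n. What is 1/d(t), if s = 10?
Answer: -4/3667 ≈ -0.0010908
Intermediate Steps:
q(n) = 2*n
S(E) = 2*E² (S(E) = E*(2*E) = 2*E²)
t = 9/2 (t = -90/(2*(-10)) = -90/(-20) = -90*(-1)/20 = -6*(-¾) = 9/2 ≈ 4.5000)
d(f) = 8 - f² - 201*f (d(f) = 8 - ((f² + (2*10²)*f) + f) = 8 - ((f² + (2*100)*f) + f) = 8 - ((f² + 200*f) + f) = 8 - (f² + 201*f) = 8 + (-f² - 201*f) = 8 - f² - 201*f)
1/d(t) = 1/(8 - (9/2)² - 201*9/2) = 1/(8 - 1*81/4 - 1809/2) = 1/(8 - 81/4 - 1809/2) = 1/(-3667/4) = -4/3667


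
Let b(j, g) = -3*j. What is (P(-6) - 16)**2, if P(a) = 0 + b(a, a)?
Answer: 4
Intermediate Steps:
P(a) = -3*a (P(a) = 0 - 3*a = -3*a)
(P(-6) - 16)**2 = (-3*(-6) - 16)**2 = (18 - 16)**2 = 2**2 = 4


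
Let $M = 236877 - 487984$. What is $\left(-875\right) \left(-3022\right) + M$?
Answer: $2393143$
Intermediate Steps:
$M = -251107$
$\left(-875\right) \left(-3022\right) + M = \left(-875\right) \left(-3022\right) - 251107 = 2644250 - 251107 = 2393143$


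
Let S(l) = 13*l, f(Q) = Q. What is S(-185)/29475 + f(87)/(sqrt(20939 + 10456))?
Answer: -481/5895 + 29*sqrt(31395)/10465 ≈ 0.40941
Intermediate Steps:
S(-185)/29475 + f(87)/(sqrt(20939 + 10456)) = (13*(-185))/29475 + 87/(sqrt(20939 + 10456)) = -2405*1/29475 + 87/(sqrt(31395)) = -481/5895 + 87*(sqrt(31395)/31395) = -481/5895 + 29*sqrt(31395)/10465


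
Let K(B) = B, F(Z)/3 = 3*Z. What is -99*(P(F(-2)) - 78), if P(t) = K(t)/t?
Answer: 7623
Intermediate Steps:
F(Z) = 9*Z (F(Z) = 3*(3*Z) = 9*Z)
P(t) = 1 (P(t) = t/t = 1)
-99*(P(F(-2)) - 78) = -99*(1 - 78) = -99*(-77) = 7623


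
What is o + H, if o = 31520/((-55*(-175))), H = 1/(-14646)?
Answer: 92326459/28193550 ≈ 3.2747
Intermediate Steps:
H = -1/14646 ≈ -6.8278e-5
o = 6304/1925 (o = 31520/9625 = 31520*(1/9625) = 6304/1925 ≈ 3.2748)
o + H = 6304/1925 - 1/14646 = 92326459/28193550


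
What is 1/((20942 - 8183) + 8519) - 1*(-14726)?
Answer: 313339829/21278 ≈ 14726.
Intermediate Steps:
1/((20942 - 8183) + 8519) - 1*(-14726) = 1/(12759 + 8519) + 14726 = 1/21278 + 14726 = 313339829/21278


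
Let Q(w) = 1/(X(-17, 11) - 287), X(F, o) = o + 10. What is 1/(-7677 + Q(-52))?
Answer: -266/2042083 ≈ -0.00013026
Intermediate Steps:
X(F, o) = 10 + o
Q(w) = -1/266 (Q(w) = 1/((10 + 11) - 287) = 1/(21 - 287) = 1/(-266) = -1/266)
1/(-7677 + Q(-52)) = 1/(-7677 - 1/266) = 1/(-2042083/266) = -266/2042083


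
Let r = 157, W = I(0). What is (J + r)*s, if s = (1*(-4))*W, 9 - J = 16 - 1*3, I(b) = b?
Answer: 0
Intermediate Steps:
J = -4 (J = 9 - (16 - 1*3) = 9 - (16 - 3) = 9 - 1*13 = 9 - 13 = -4)
W = 0
s = 0 (s = (1*(-4))*0 = -4*0 = 0)
(J + r)*s = (-4 + 157)*0 = 153*0 = 0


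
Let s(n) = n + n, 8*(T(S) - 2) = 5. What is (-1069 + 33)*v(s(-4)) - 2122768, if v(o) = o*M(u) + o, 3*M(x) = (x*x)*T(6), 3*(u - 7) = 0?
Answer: -1759132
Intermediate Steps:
T(S) = 21/8 (T(S) = 2 + (⅛)*5 = 2 + 5/8 = 21/8)
u = 7 (u = 7 + (⅓)*0 = 7 + 0 = 7)
M(x) = 7*x²/8 (M(x) = ((x*x)*(21/8))/3 = (x²*(21/8))/3 = (21*x²/8)/3 = 7*x²/8)
s(n) = 2*n
v(o) = 351*o/8 (v(o) = o*((7/8)*7²) + o = o*((7/8)*49) + o = o*(343/8) + o = 343*o/8 + o = 351*o/8)
(-1069 + 33)*v(s(-4)) - 2122768 = (-1069 + 33)*(351*(2*(-4))/8) - 2122768 = -90909*(-8)/2 - 2122768 = -1036*(-351) - 2122768 = 363636 - 2122768 = -1759132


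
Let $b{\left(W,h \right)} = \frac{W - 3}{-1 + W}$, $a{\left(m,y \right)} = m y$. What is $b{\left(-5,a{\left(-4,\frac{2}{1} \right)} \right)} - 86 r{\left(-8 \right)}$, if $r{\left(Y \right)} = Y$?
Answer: $\frac{2068}{3} \approx 689.33$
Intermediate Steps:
$b{\left(W,h \right)} = \frac{-3 + W}{-1 + W}$
$b{\left(-5,a{\left(-4,\frac{2}{1} \right)} \right)} - 86 r{\left(-8 \right)} = \frac{-3 - 5}{-1 - 5} - -688 = \frac{1}{-6} \left(-8\right) + 688 = \left(- \frac{1}{6}\right) \left(-8\right) + 688 = \frac{4}{3} + 688 = \frac{2068}{3}$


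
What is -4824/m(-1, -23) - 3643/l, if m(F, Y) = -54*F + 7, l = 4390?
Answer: -21399583/267790 ≈ -79.912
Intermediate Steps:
m(F, Y) = 7 - 54*F
-4824/m(-1, -23) - 3643/l = -4824/(7 - 54*(-1)) - 3643/4390 = -4824/(7 + 54) - 3643*1/4390 = -4824/61 - 3643/4390 = -21399583/267790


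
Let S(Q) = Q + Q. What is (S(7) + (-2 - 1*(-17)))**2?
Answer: 841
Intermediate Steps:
S(Q) = 2*Q
(S(7) + (-2 - 1*(-17)))**2 = (2*7 + (-2 - 1*(-17)))**2 = (14 + (-2 + 17))**2 = (14 + 15)**2 = 29**2 = 841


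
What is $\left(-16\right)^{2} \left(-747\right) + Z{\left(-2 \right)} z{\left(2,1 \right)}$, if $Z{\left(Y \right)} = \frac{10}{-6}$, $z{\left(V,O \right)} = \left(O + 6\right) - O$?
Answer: $-191242$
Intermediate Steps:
$z{\left(V,O \right)} = 6$ ($z{\left(V,O \right)} = \left(6 + O\right) - O = 6$)
$Z{\left(Y \right)} = - \frac{5}{3}$ ($Z{\left(Y \right)} = 10 \left(- \frac{1}{6}\right) = - \frac{5}{3}$)
$\left(-16\right)^{2} \left(-747\right) + Z{\left(-2 \right)} z{\left(2,1 \right)} = \left(-16\right)^{2} \left(-747\right) - 10 = 256 \left(-747\right) - 10 = -191232 - 10 = -191242$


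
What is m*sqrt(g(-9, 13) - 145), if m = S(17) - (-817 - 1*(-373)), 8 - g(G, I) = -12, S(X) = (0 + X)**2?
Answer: 3665*I*sqrt(5) ≈ 8195.2*I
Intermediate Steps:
S(X) = X**2
g(G, I) = 20 (g(G, I) = 8 - 1*(-12) = 8 + 12 = 20)
m = 733 (m = 17**2 - (-817 - 1*(-373)) = 289 - (-817 + 373) = 289 - 1*(-444) = 289 + 444 = 733)
m*sqrt(g(-9, 13) - 145) = 733*sqrt(20 - 145) = 733*sqrt(-125) = 733*(5*I*sqrt(5)) = 3665*I*sqrt(5)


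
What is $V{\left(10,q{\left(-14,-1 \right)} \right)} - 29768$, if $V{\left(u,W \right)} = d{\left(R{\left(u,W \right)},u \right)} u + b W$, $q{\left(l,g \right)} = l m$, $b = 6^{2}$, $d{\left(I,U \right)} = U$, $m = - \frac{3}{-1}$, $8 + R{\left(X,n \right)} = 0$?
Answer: $-31180$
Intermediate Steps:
$R{\left(X,n \right)} = -8$ ($R{\left(X,n \right)} = -8 + 0 = -8$)
$m = 3$ ($m = \left(-3\right) \left(-1\right) = 3$)
$b = 36$
$q{\left(l,g \right)} = 3 l$ ($q{\left(l,g \right)} = l 3 = 3 l$)
$V{\left(u,W \right)} = u^{2} + 36 W$ ($V{\left(u,W \right)} = u u + 36 W = u^{2} + 36 W$)
$V{\left(10,q{\left(-14,-1 \right)} \right)} - 29768 = \left(10^{2} + 36 \cdot 3 \left(-14\right)\right) - 29768 = \left(100 + 36 \left(-42\right)\right) - 29768 = \left(100 - 1512\right) - 29768 = -1412 - 29768 = -31180$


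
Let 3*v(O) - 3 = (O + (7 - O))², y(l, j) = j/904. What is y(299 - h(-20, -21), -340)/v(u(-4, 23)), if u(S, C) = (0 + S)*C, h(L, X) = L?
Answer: -255/11752 ≈ -0.021698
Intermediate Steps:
u(S, C) = C*S (u(S, C) = S*C = C*S)
y(l, j) = j/904 (y(l, j) = j*(1/904) = j/904)
v(O) = 52/3 (v(O) = 1 + (O + (7 - O))²/3 = 1 + (⅓)*7² = 1 + (⅓)*49 = 1 + 49/3 = 52/3)
y(299 - h(-20, -21), -340)/v(u(-4, 23)) = ((1/904)*(-340))/(52/3) = -85/226*3/52 = -255/11752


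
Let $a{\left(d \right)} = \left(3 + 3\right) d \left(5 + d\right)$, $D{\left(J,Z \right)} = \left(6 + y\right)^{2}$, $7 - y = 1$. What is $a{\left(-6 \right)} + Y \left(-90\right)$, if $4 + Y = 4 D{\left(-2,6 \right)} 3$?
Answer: $-155124$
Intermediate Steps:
$y = 6$ ($y = 7 - 1 = 6$)
$D{\left(J,Z \right)} = 144$ ($D{\left(J,Z \right)} = \left(6 + 6\right)^{2} = 12^{2} = 144$)
$a{\left(d \right)} = 6 d \left(5 + d\right)$
$Y = 1724$ ($Y = -4 + 4 \cdot 144 \cdot 3 = -4 + 576 \cdot 3 = -4 + 1728 = 1724$)
$a{\left(-6 \right)} + Y \left(-90\right) = 6 \left(-6\right) \left(5 - 6\right) + 1724 \left(-90\right) = 6 \left(-6\right) \left(-1\right) - 155160 = 36 - 155160 = -155124$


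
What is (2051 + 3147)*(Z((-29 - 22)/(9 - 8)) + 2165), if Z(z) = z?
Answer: 10988572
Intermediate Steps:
(2051 + 3147)*(Z((-29 - 22)/(9 - 8)) + 2165) = (2051 + 3147)*((-29 - 22)/(9 - 8) + 2165) = 5198*(-51/1 + 2165) = 5198*(-51*1 + 2165) = 5198*(-51 + 2165) = 5198*2114 = 10988572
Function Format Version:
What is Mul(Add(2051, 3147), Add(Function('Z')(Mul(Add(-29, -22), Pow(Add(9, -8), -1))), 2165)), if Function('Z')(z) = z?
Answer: 10988572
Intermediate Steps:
Mul(Add(2051, 3147), Add(Function('Z')(Mul(Add(-29, -22), Pow(Add(9, -8), -1))), 2165)) = Mul(Add(2051, 3147), Add(Mul(Add(-29, -22), Pow(Add(9, -8), -1)), 2165)) = Mul(5198, Add(Mul(-51, Pow(1, -1)), 2165)) = Mul(5198, Add(Mul(-51, 1), 2165)) = Mul(5198, Add(-51, 2165)) = Mul(5198, 2114) = 10988572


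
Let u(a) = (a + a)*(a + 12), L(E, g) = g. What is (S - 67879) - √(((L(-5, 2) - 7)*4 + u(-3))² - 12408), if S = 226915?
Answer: 159036 - 2*I*√1733 ≈ 1.5904e+5 - 83.259*I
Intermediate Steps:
u(a) = 2*a*(12 + a) (u(a) = (2*a)*(12 + a) = 2*a*(12 + a))
(S - 67879) - √(((L(-5, 2) - 7)*4 + u(-3))² - 12408) = (226915 - 67879) - √(((2 - 7)*4 + 2*(-3)*(12 - 3))² - 12408) = 159036 - √((-5*4 + 2*(-3)*9)² - 12408) = 159036 - √((-20 - 54)² - 12408) = 159036 - √((-74)² - 12408) = 159036 - √(5476 - 12408) = 159036 - √(-6932) = 159036 - 2*I*√1733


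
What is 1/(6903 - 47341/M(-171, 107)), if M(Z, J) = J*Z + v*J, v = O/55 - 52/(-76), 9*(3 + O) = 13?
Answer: 171423202/1183779605511 ≈ 0.00014481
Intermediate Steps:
O = -14/9 (O = -3 + (⅑)*13 = -3 + 13/9 = -14/9 ≈ -1.5556)
v = 6169/9405 (v = -14/9/55 - 52/(-76) = -14/9*1/55 - 52*(-1/76) = -14/495 + 13/19 = 6169/9405 ≈ 0.65593)
M(Z, J) = 6169*J/9405 + J*Z (M(Z, J) = J*Z + 6169*J/9405 = 6169*J/9405 + J*Z)
1/(6903 - 47341/M(-171, 107)) = 1/(6903 - 47341*9405/(107*(6169 + 9405*(-171)))) = 1/(6903 - 47341*9405/(107*(6169 - 1608255))) = 1/(6903 - 47341/((1/9405)*107*(-1602086))) = 1/(6903 - 47341/(-171423202/9405)) = 1/(6903 - 47341*(-9405/171423202)) = 1/(6903 + 445242105/171423202) = 1/(1183779605511/171423202) = 171423202/1183779605511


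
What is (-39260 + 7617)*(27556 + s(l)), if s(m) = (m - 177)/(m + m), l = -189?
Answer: -54935064227/63 ≈ -8.7199e+8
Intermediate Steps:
s(m) = (-177 + m)/(2*m) (s(m) = (-177 + m)/((2*m)) = (-177 + m)*(1/(2*m)) = (-177 + m)/(2*m))
(-39260 + 7617)*(27556 + s(l)) = (-39260 + 7617)*(27556 + (½)*(-177 - 189)/(-189)) = -31643*(27556 + (½)*(-1/189)*(-366)) = -31643*(27556 + 61/63) = -31643*1736089/63 = -54935064227/63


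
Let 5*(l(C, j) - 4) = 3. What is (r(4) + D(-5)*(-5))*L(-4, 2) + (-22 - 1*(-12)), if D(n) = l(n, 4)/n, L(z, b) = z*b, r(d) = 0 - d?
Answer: -74/5 ≈ -14.800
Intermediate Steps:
l(C, j) = 23/5 (l(C, j) = 4 + (⅕)*3 = 4 + ⅗ = 23/5)
r(d) = -d
L(z, b) = b*z
D(n) = 23/(5*n)
(r(4) + D(-5)*(-5))*L(-4, 2) + (-22 - 1*(-12)) = (-1*4 + ((23/5)/(-5))*(-5))*(2*(-4)) + (-22 - 1*(-12)) = (-4 + ((23/5)*(-⅕))*(-5))*(-8) + (-22 + 12) = (-4 - 23/25*(-5))*(-8) - 10 = (-4 + 23/5)*(-8) - 10 = (⅗)*(-8) - 10 = -24/5 - 10 = -74/5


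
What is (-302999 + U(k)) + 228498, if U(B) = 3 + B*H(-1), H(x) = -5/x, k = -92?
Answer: -74958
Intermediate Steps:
U(B) = 3 + 5*B (U(B) = 3 + B*(-5/(-1)) = 3 + B*(-5*(-1)) = 3 + B*5 = 3 + 5*B)
(-302999 + U(k)) + 228498 = (-302999 + (3 + 5*(-92))) + 228498 = (-302999 + (3 - 460)) + 228498 = (-302999 - 457) + 228498 = -303456 + 228498 = -74958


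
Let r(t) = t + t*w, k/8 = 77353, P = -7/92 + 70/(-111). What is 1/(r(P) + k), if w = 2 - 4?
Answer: 10212/6319437905 ≈ 1.6160e-6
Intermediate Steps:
w = -2
P = -7217/10212 (P = -7*1/92 + 70*(-1/111) = -7/92 - 70/111 = -7217/10212 ≈ -0.70672)
k = 618824 (k = 8*77353 = 618824)
r(t) = -t (r(t) = t + t*(-2) = t - 2*t = -t)
1/(r(P) + k) = 1/(-1*(-7217/10212) + 618824) = 1/(7217/10212 + 618824) = 1/(6319437905/10212) = 10212/6319437905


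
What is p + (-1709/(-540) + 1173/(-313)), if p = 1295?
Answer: 218782397/169020 ≈ 1294.4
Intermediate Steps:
p + (-1709/(-540) + 1173/(-313)) = 1295 + (-1709/(-540) + 1173/(-313)) = 1295 + (-1709*(-1/540) + 1173*(-1/313)) = 1295 + (1709/540 - 1173/313) = 1295 - 98503/169020 = 218782397/169020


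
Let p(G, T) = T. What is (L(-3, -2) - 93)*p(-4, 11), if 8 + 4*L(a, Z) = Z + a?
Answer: -4235/4 ≈ -1058.8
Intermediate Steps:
L(a, Z) = -2 + Z/4 + a/4 (L(a, Z) = -2 + (Z + a)/4 = -2 + (Z/4 + a/4) = -2 + Z/4 + a/4)
(L(-3, -2) - 93)*p(-4, 11) = ((-2 + (1/4)*(-2) + (1/4)*(-3)) - 93)*11 = ((-2 - 1/2 - 3/4) - 93)*11 = (-13/4 - 93)*11 = -385/4*11 = -4235/4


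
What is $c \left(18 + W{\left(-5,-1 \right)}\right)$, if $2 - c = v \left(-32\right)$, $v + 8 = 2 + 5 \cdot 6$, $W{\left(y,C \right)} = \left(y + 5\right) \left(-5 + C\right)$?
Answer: $13860$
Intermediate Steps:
$W{\left(y,C \right)} = \left(-5 + C\right) \left(5 + y\right)$ ($W{\left(y,C \right)} = \left(5 + y\right) \left(-5 + C\right) = \left(-5 + C\right) \left(5 + y\right)$)
$v = 24$ ($v = -8 + \left(2 + 5 \cdot 6\right) = -8 + \left(2 + 30\right) = -8 + 32 = 24$)
$c = 770$ ($c = 2 - 24 \left(-32\right) = 2 - -768 = 2 + 768 = 770$)
$c \left(18 + W{\left(-5,-1 \right)}\right) = 770 \left(18 - 0\right) = 770 \left(18 + \left(-25 + 25 - 5 + 5\right)\right) = 770 \left(18 + 0\right) = 770 \cdot 18 = 13860$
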